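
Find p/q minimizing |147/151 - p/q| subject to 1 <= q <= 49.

Expand x = 147/151 as a continued fraction with the Euclidean algorithm:
  147 = 0*151 + 147, so a_0 = 0.
  151 = 1*147 + 4, so a_1 = 1.
  147 = 36*4 + 3, so a_2 = 36.
  4 = 1*3 + 1, so a_3 = 1.
  3 = 3*1 + 0, so a_4 = 3.
so x = [0; 1, 36, 1, 3].
Convergents (p_i = a_i*p_{i-1} + p_{i-2}, q_i = a_i*q_{i-1} + q_{i-2} with p_{-2}=0, p_{-1}=1, q_{-2}=1, q_{-1}=0), until the denominator exceeds 49:
  i=0: a_0=0, p_0 = 0*1 + 0 = 0, q_0 = 0*0 + 1 = 1.
  i=1: a_1=1, p_1 = 1*0 + 1 = 1, q_1 = 1*1 + 0 = 1.
  i=2: a_2=36, p_2 = 36*1 + 0 = 36, q_2 = 36*1 + 1 = 37.
  i=3: a_3=1, p_3 = 1*36 + 1 = 37, q_3 = 1*37 + 1 = 38.
  i=4: a_4=3, p_4 = 3*37 + 36 = 147, q_4 = 3*38 + 37 = 151.
q_4 = 151 > 49, so the last convergent with denominator <= 49 is p_3/q_3 = 37/38.
The closest fraction with denominator <= 49 is either p_3/q_3 or the intermediate fraction (k*p_3 + p_2)/(k*q_3 + q_2) with the largest k >= 1 whose denominator stays <= 49; these approach x as k grows, and every other convergent or intermediate fraction in range is farther away.
Largest k: floor((49 - q_2)/q_3) = floor((49 - 37)/38) = 0.
Since k = 0, no intermediate fraction beyond p_3/q_3 has denominator <= 49, so the convergent 37/38 is the closest (its error is |147*38 - 37*151|/(151*38) = 1/5738).

37/38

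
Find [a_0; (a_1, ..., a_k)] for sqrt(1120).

Write x_i = (sqrt(1120) + m_i)/d_i with (m_0, d_0) = (0, 1). a_0 = floor(sqrt(1120)) = 33, since 33^2 = 1089 <= 1120 < 1156 = 34^2.
Iterate m_{i+1} = d_i*a_i - m_i, d_{i+1} = (1120 - m_{i+1}^2)/d_i, a_{i+1} = floor((a_0 + m_{i+1})/d_{i+1}):
  m_1 = 1*33 - 0 = 33, d_1 = (1120 - 33^2)/1 = 31/1 = 31, a_1 = floor((33 + 33)/31) = 2.
  m_2 = 31*2 - 33 = 29, d_2 = (1120 - 29^2)/31 = 279/31 = 9, a_2 = floor((33 + 29)/9) = 6.
  m_3 = 9*6 - 29 = 25, d_3 = (1120 - 25^2)/9 = 495/9 = 55, a_3 = floor((33 + 25)/55) = 1.
  m_4 = 55*1 - 25 = 30, d_4 = (1120 - 30^2)/55 = 220/55 = 4, a_4 = floor((33 + 30)/4) = 15.
  m_5 = 4*15 - 30 = 30, d_5 = (1120 - 30^2)/4 = 220/4 = 55, a_5 = floor((33 + 30)/55) = 1.
  m_6 = 55*1 - 30 = 25, d_6 = (1120 - 25^2)/55 = 495/55 = 9, a_6 = floor((33 + 25)/9) = 6.
  m_7 = 9*6 - 25 = 29, d_7 = (1120 - 29^2)/9 = 279/9 = 31, a_7 = floor((33 + 29)/31) = 2.
  m_8 = 31*2 - 29 = 33, d_8 = (1120 - 33^2)/31 = 31/31 = 1, a_8 = floor((33 + 33)/1) = 66.
  m_9 = 1*66 - 33 = 33, d_9 = (1120 - 33^2)/1 = 31/1 = 31: (m_9, d_9) = (m_1, d_1) = (33, 31), so from here the quotients repeat a_1, ..., a_8; the period length is 8.
Hence the expansion of sqrt(1120) is a_0 = 33 followed by the repeating block 2, 6, 1, 15, 1, 6, 2, 66 (period 8).

[33; (2, 6, 1, 15, 1, 6, 2, 66)]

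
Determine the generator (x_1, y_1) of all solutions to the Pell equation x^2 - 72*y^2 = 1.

(x, y) = (17, 2)

First expand sqrt(72) as a continued fraction. With x_i = (sqrt(72) + m_i)/d_i and (m_0, d_0) = (0, 1): a_0 = floor(sqrt(72)) = 8, since 8^2 = 64 <= 72 < 81 = 9^2.
Iterate m_{i+1} = d_i*a_i - m_i, d_{i+1} = (72 - m_{i+1}^2)/d_i, a_{i+1} = floor((a_0 + m_{i+1})/d_{i+1}):
  m_1 = 1*8 - 0 = 8, d_1 = (72 - 8^2)/1 = 8/1 = 8, a_1 = floor((8 + 8)/8) = 2.
  m_2 = 8*2 - 8 = 8, d_2 = (72 - 8^2)/8 = 8/8 = 1, a_2 = floor((8 + 8)/1) = 16.
  m_3 = 1*16 - 8 = 8, d_3 = (72 - 8^2)/1 = 8/1 = 8: (m_3, d_3) = (m_1, d_1) = (8, 8), so from here the quotients repeat a_1, a_2; the period length is 2.
So sqrt(72) = [8; (2, 16)] with period length k = 2.
k is even, so the fundamental solution of x^2 - 72y^2 = 1 is (p_{k-1}, q_{k-1}) = (p_1, q_1); compute convergents through index 1.
Convergents (p_i = a_i*p_{i-1} + p_{i-2}, q_i = a_i*q_{i-1} + q_{i-2} with p_{-2}=0, p_{-1}=1, q_{-2}=1, q_{-1}=0):
  i=0: a_0=8, p_0 = 8*1 + 0 = 8, q_0 = 8*0 + 1 = 1.
  i=1: a_1=2, p_1 = 2*8 + 1 = 17, q_1 = 2*1 + 0 = 2.
Check: 17^2 - 72*2^2 = 289 - 288 = 1, so (x, y) = (17, 2) solves the equation, and by the theorem it is the least positive solution.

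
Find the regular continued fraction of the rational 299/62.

[4; 1, 4, 1, 1, 1, 3]

Run the Euclidean algorithm on 299 and 62; the successive quotients are the partial quotients a_0, a_1, ... (each step inverts the fractional part left over by the previous one):
  299 = 4*62 + 51, so a_0 = 4.
  62 = 1*51 + 11, so a_1 = 1.
  51 = 4*11 + 7, so a_2 = 4.
  11 = 1*7 + 4, so a_3 = 1.
  7 = 1*4 + 3, so a_4 = 1.
  4 = 1*3 + 1, so a_5 = 1.
  3 = 3*1 + 0, so a_6 = 3.
The remainder reaches 0 after 7 divisions, so the expansion has 7 partial quotients, read off in order.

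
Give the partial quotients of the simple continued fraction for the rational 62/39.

[1; 1, 1, 2, 3, 2]

Run the Euclidean algorithm on 62 and 39; the successive quotients are the partial quotients a_0, a_1, ... (each step inverts the fractional part left over by the previous one):
  62 = 1*39 + 23, so a_0 = 1.
  39 = 1*23 + 16, so a_1 = 1.
  23 = 1*16 + 7, so a_2 = 1.
  16 = 2*7 + 2, so a_3 = 2.
  7 = 3*2 + 1, so a_4 = 3.
  2 = 2*1 + 0, so a_5 = 2.
The remainder reaches 0 after 6 divisions, so the expansion has 6 partial quotients, read off in order.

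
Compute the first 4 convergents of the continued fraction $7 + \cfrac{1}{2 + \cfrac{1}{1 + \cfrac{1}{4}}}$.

Using the convergent recurrence p_i = a_i*p_{i-1} + p_{i-2}, q_i = a_i*q_{i-1} + q_{i-2} with p_{-2}=0, p_{-1}=1, q_{-2}=1, q_{-1}=0:
  i=0: a_0=7, p_0 = 7*1 + 0 = 7, q_0 = 7*0 + 1 = 1.
  i=1: a_1=2, p_1 = 2*7 + 1 = 15, q_1 = 2*1 + 0 = 2.
  i=2: a_2=1, p_2 = 1*15 + 7 = 22, q_2 = 1*2 + 1 = 3.
  i=3: a_3=4, p_3 = 4*22 + 15 = 103, q_3 = 4*3 + 2 = 14.

7/1, 15/2, 22/3, 103/14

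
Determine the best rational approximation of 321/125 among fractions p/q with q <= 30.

Expand x = 321/125 as a continued fraction with the Euclidean algorithm:
  321 = 2*125 + 71, so a_0 = 2.
  125 = 1*71 + 54, so a_1 = 1.
  71 = 1*54 + 17, so a_2 = 1.
  54 = 3*17 + 3, so a_3 = 3.
  17 = 5*3 + 2, so a_4 = 5.
  3 = 1*2 + 1, so a_5 = 1.
  2 = 2*1 + 0, so a_6 = 2.
so x = [2; 1, 1, 3, 5, 1, 2].
Convergents (p_i = a_i*p_{i-1} + p_{i-2}, q_i = a_i*q_{i-1} + q_{i-2} with p_{-2}=0, p_{-1}=1, q_{-2}=1, q_{-1}=0), until the denominator exceeds 30:
  i=0: a_0=2, p_0 = 2*1 + 0 = 2, q_0 = 2*0 + 1 = 1.
  i=1: a_1=1, p_1 = 1*2 + 1 = 3, q_1 = 1*1 + 0 = 1.
  i=2: a_2=1, p_2 = 1*3 + 2 = 5, q_2 = 1*1 + 1 = 2.
  i=3: a_3=3, p_3 = 3*5 + 3 = 18, q_3 = 3*2 + 1 = 7.
  i=4: a_4=5, p_4 = 5*18 + 5 = 95, q_4 = 5*7 + 2 = 37.
q_4 = 37 > 30, so the last convergent with denominator <= 30 is p_3/q_3 = 18/7.
The closest fraction with denominator <= 30 is either p_3/q_3 or the intermediate fraction (k*p_3 + p_2)/(k*q_3 + q_2) with the largest k >= 1 whose denominator stays <= 30; these approach x as k grows, and every other convergent or intermediate fraction in range is farther away.
Largest k: floor((30 - q_2)/q_3) = floor((30 - 2)/7) = 4.
That gives (4*18 + 5)/(4*7 + 2) = 77/30.
Compare the errors: |x - 18/7| = |321*7 - 18*125|/(125*7) = 3/875, and |x - 77/30| = |321*30 - 77*125|/(125*30) = 5/3750.
Cross-multiplying, 5*875 = 4375 < 11250 = 3*3750, so 5/3750 is smaller: the intermediate fraction 77/30 is closer to x than 18/7.

77/30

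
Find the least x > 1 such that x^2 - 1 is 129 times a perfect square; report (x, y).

First expand sqrt(129) as a continued fraction. With x_i = (sqrt(129) + m_i)/d_i and (m_0, d_0) = (0, 1): a_0 = floor(sqrt(129)) = 11, since 11^2 = 121 <= 129 < 144 = 12^2.
Iterate m_{i+1} = d_i*a_i - m_i, d_{i+1} = (129 - m_{i+1}^2)/d_i, a_{i+1} = floor((a_0 + m_{i+1})/d_{i+1}):
  m_1 = 1*11 - 0 = 11, d_1 = (129 - 11^2)/1 = 8/1 = 8, a_1 = floor((11 + 11)/8) = 2.
  m_2 = 8*2 - 11 = 5, d_2 = (129 - 5^2)/8 = 104/8 = 13, a_2 = floor((11 + 5)/13) = 1.
  m_3 = 13*1 - 5 = 8, d_3 = (129 - 8^2)/13 = 65/13 = 5, a_3 = floor((11 + 8)/5) = 3.
  m_4 = 5*3 - 8 = 7, d_4 = (129 - 7^2)/5 = 80/5 = 16, a_4 = floor((11 + 7)/16) = 1.
  m_5 = 16*1 - 7 = 9, d_5 = (129 - 9^2)/16 = 48/16 = 3, a_5 = floor((11 + 9)/3) = 6.
  m_6 = 3*6 - 9 = 9, d_6 = (129 - 9^2)/3 = 48/3 = 16, a_6 = floor((11 + 9)/16) = 1.
  m_7 = 16*1 - 9 = 7, d_7 = (129 - 7^2)/16 = 80/16 = 5, a_7 = floor((11 + 7)/5) = 3.
  m_8 = 5*3 - 7 = 8, d_8 = (129 - 8^2)/5 = 65/5 = 13, a_8 = floor((11 + 8)/13) = 1.
  m_9 = 13*1 - 8 = 5, d_9 = (129 - 5^2)/13 = 104/13 = 8, a_9 = floor((11 + 5)/8) = 2.
  m_10 = 8*2 - 5 = 11, d_10 = (129 - 11^2)/8 = 8/8 = 1, a_10 = floor((11 + 11)/1) = 22.
  m_11 = 1*22 - 11 = 11, d_11 = (129 - 11^2)/1 = 8/1 = 8: (m_11, d_11) = (m_1, d_1) = (11, 8), so from here the quotients repeat a_1, ..., a_10; the period length is 10.
So sqrt(129) = [11; (2, 1, 3, 1, 6, 1, 3, 1, 2, 22)] with period length k = 10.
k is even, so the fundamental solution of x^2 - 129y^2 = 1 is (p_{k-1}, q_{k-1}) = (p_9, q_9); compute convergents through index 9.
Convergents (p_i = a_i*p_{i-1} + p_{i-2}, q_i = a_i*q_{i-1} + q_{i-2} with p_{-2}=0, p_{-1}=1, q_{-2}=1, q_{-1}=0):
  i=0: a_0=11, p_0 = 11*1 + 0 = 11, q_0 = 11*0 + 1 = 1.
  i=1: a_1=2, p_1 = 2*11 + 1 = 23, q_1 = 2*1 + 0 = 2.
  i=2: a_2=1, p_2 = 1*23 + 11 = 34, q_2 = 1*2 + 1 = 3.
  i=3: a_3=3, p_3 = 3*34 + 23 = 125, q_3 = 3*3 + 2 = 11.
  i=4: a_4=1, p_4 = 1*125 + 34 = 159, q_4 = 1*11 + 3 = 14.
  i=5: a_5=6, p_5 = 6*159 + 125 = 1079, q_5 = 6*14 + 11 = 95.
  i=6: a_6=1, p_6 = 1*1079 + 159 = 1238, q_6 = 1*95 + 14 = 109.
  i=7: a_7=3, p_7 = 3*1238 + 1079 = 4793, q_7 = 3*109 + 95 = 422.
  i=8: a_8=1, p_8 = 1*4793 + 1238 = 6031, q_8 = 1*422 + 109 = 531.
  i=9: a_9=2, p_9 = 2*6031 + 4793 = 16855, q_9 = 2*531 + 422 = 1484.
Check: 16855^2 - 129*1484^2 = 284091025 - 284091024 = 1, so (x, y) = (16855, 1484) solves the equation, and by the theorem it is the least positive solution.

(x, y) = (16855, 1484)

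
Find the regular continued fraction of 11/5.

Run the Euclidean algorithm on 11 and 5; the successive quotients are the partial quotients a_0, a_1, ... (each step inverts the fractional part left over by the previous one):
  11 = 2*5 + 1, so a_0 = 2.
  5 = 5*1 + 0, so a_1 = 5.
The remainder reaches 0 after 2 divisions, so the expansion has 2 partial quotients, read off in order.

[2; 5]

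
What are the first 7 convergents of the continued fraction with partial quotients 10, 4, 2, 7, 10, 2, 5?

Using the convergent recurrence p_i = a_i*p_{i-1} + p_{i-2}, q_i = a_i*q_{i-1} + q_{i-2} with p_{-2}=0, p_{-1}=1, q_{-2}=1, q_{-1}=0:
  i=0: a_0=10, p_0 = 10*1 + 0 = 10, q_0 = 10*0 + 1 = 1.
  i=1: a_1=4, p_1 = 4*10 + 1 = 41, q_1 = 4*1 + 0 = 4.
  i=2: a_2=2, p_2 = 2*41 + 10 = 92, q_2 = 2*4 + 1 = 9.
  i=3: a_3=7, p_3 = 7*92 + 41 = 685, q_3 = 7*9 + 4 = 67.
  i=4: a_4=10, p_4 = 10*685 + 92 = 6942, q_4 = 10*67 + 9 = 679.
  i=5: a_5=2, p_5 = 2*6942 + 685 = 14569, q_5 = 2*679 + 67 = 1425.
  i=6: a_6=5, p_6 = 5*14569 + 6942 = 79787, q_6 = 5*1425 + 679 = 7804.

10/1, 41/4, 92/9, 685/67, 6942/679, 14569/1425, 79787/7804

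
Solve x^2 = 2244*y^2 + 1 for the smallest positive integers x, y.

First expand sqrt(2244) as a continued fraction. With x_i = (sqrt(2244) + m_i)/d_i and (m_0, d_0) = (0, 1): a_0 = floor(sqrt(2244)) = 47, since 47^2 = 2209 <= 2244 < 2304 = 48^2.
Iterate m_{i+1} = d_i*a_i - m_i, d_{i+1} = (2244 - m_{i+1}^2)/d_i, a_{i+1} = floor((a_0 + m_{i+1})/d_{i+1}):
  m_1 = 1*47 - 0 = 47, d_1 = (2244 - 47^2)/1 = 35/1 = 35, a_1 = floor((47 + 47)/35) = 2.
  m_2 = 35*2 - 47 = 23, d_2 = (2244 - 23^2)/35 = 1715/35 = 49, a_2 = floor((47 + 23)/49) = 1.
  m_3 = 49*1 - 23 = 26, d_3 = (2244 - 26^2)/49 = 1568/49 = 32, a_3 = floor((47 + 26)/32) = 2.
  m_4 = 32*2 - 26 = 38, d_4 = (2244 - 38^2)/32 = 800/32 = 25, a_4 = floor((47 + 38)/25) = 3.
  m_5 = 25*3 - 38 = 37, d_5 = (2244 - 37^2)/25 = 875/25 = 35, a_5 = floor((47 + 37)/35) = 2.
  m_6 = 35*2 - 37 = 33, d_6 = (2244 - 33^2)/35 = 1155/35 = 33, a_6 = floor((47 + 33)/33) = 2.
  m_7 = 33*2 - 33 = 33, d_7 = (2244 - 33^2)/33 = 1155/33 = 35, a_7 = floor((47 + 33)/35) = 2.
  m_8 = 35*2 - 33 = 37, d_8 = (2244 - 37^2)/35 = 875/35 = 25, a_8 = floor((47 + 37)/25) = 3.
  m_9 = 25*3 - 37 = 38, d_9 = (2244 - 38^2)/25 = 800/25 = 32, a_9 = floor((47 + 38)/32) = 2.
  m_10 = 32*2 - 38 = 26, d_10 = (2244 - 26^2)/32 = 1568/32 = 49, a_10 = floor((47 + 26)/49) = 1.
  m_11 = 49*1 - 26 = 23, d_11 = (2244 - 23^2)/49 = 1715/49 = 35, a_11 = floor((47 + 23)/35) = 2.
  m_12 = 35*2 - 23 = 47, d_12 = (2244 - 47^2)/35 = 35/35 = 1, a_12 = floor((47 + 47)/1) = 94.
  m_13 = 1*94 - 47 = 47, d_13 = (2244 - 47^2)/1 = 35/1 = 35: (m_13, d_13) = (m_1, d_1) = (47, 35), so from here the quotients repeat a_1, ..., a_12; the period length is 12.
So sqrt(2244) = [47; (2, 1, 2, 3, 2, 2, 2, 3, 2, 1, 2, 94)] with period length k = 12.
k is even, so the fundamental solution of x^2 - 2244y^2 = 1 is (p_{k-1}, q_{k-1}) = (p_11, q_11); compute convergents through index 11.
Convergents (p_i = a_i*p_{i-1} + p_{i-2}, q_i = a_i*q_{i-1} + q_{i-2} with p_{-2}=0, p_{-1}=1, q_{-2}=1, q_{-1}=0):
  i=0: a_0=47, p_0 = 47*1 + 0 = 47, q_0 = 47*0 + 1 = 1.
  i=1: a_1=2, p_1 = 2*47 + 1 = 95, q_1 = 2*1 + 0 = 2.
  i=2: a_2=1, p_2 = 1*95 + 47 = 142, q_2 = 1*2 + 1 = 3.
  i=3: a_3=2, p_3 = 2*142 + 95 = 379, q_3 = 2*3 + 2 = 8.
  i=4: a_4=3, p_4 = 3*379 + 142 = 1279, q_4 = 3*8 + 3 = 27.
  i=5: a_5=2, p_5 = 2*1279 + 379 = 2937, q_5 = 2*27 + 8 = 62.
  i=6: a_6=2, p_6 = 2*2937 + 1279 = 7153, q_6 = 2*62 + 27 = 151.
  i=7: a_7=2, p_7 = 2*7153 + 2937 = 17243, q_7 = 2*151 + 62 = 364.
  i=8: a_8=3, p_8 = 3*17243 + 7153 = 58882, q_8 = 3*364 + 151 = 1243.
  i=9: a_9=2, p_9 = 2*58882 + 17243 = 135007, q_9 = 2*1243 + 364 = 2850.
  i=10: a_10=1, p_10 = 1*135007 + 58882 = 193889, q_10 = 1*2850 + 1243 = 4093.
  i=11: a_11=2, p_11 = 2*193889 + 135007 = 522785, q_11 = 2*4093 + 2850 = 11036.
Check: 522785^2 - 2244*11036^2 = 273304156225 - 273304156224 = 1, so (x, y) = (522785, 11036) solves the equation, and by the theorem it is the least positive solution.

(x, y) = (522785, 11036)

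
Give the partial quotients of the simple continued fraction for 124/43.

[2; 1, 7, 1, 1, 2]

Run the Euclidean algorithm on 124 and 43; the successive quotients are the partial quotients a_0, a_1, ... (each step inverts the fractional part left over by the previous one):
  124 = 2*43 + 38, so a_0 = 2.
  43 = 1*38 + 5, so a_1 = 1.
  38 = 7*5 + 3, so a_2 = 7.
  5 = 1*3 + 2, so a_3 = 1.
  3 = 1*2 + 1, so a_4 = 1.
  2 = 2*1 + 0, so a_5 = 2.
The remainder reaches 0 after 6 divisions, so the expansion has 6 partial quotients, read off in order.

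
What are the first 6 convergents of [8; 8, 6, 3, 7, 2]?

Using the convergent recurrence p_i = a_i*p_{i-1} + p_{i-2}, q_i = a_i*q_{i-1} + q_{i-2} with p_{-2}=0, p_{-1}=1, q_{-2}=1, q_{-1}=0:
  i=0: a_0=8, p_0 = 8*1 + 0 = 8, q_0 = 8*0 + 1 = 1.
  i=1: a_1=8, p_1 = 8*8 + 1 = 65, q_1 = 8*1 + 0 = 8.
  i=2: a_2=6, p_2 = 6*65 + 8 = 398, q_2 = 6*8 + 1 = 49.
  i=3: a_3=3, p_3 = 3*398 + 65 = 1259, q_3 = 3*49 + 8 = 155.
  i=4: a_4=7, p_4 = 7*1259 + 398 = 9211, q_4 = 7*155 + 49 = 1134.
  i=5: a_5=2, p_5 = 2*9211 + 1259 = 19681, q_5 = 2*1134 + 155 = 2423.

8/1, 65/8, 398/49, 1259/155, 9211/1134, 19681/2423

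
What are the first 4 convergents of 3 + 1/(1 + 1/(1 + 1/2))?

3/1, 4/1, 7/2, 18/5

Using the convergent recurrence p_i = a_i*p_{i-1} + p_{i-2}, q_i = a_i*q_{i-1} + q_{i-2} with p_{-2}=0, p_{-1}=1, q_{-2}=1, q_{-1}=0:
  i=0: a_0=3, p_0 = 3*1 + 0 = 3, q_0 = 3*0 + 1 = 1.
  i=1: a_1=1, p_1 = 1*3 + 1 = 4, q_1 = 1*1 + 0 = 1.
  i=2: a_2=1, p_2 = 1*4 + 3 = 7, q_2 = 1*1 + 1 = 2.
  i=3: a_3=2, p_3 = 2*7 + 4 = 18, q_3 = 2*2 + 1 = 5.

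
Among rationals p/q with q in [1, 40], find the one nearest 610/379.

Expand x = 610/379 as a continued fraction with the Euclidean algorithm:
  610 = 1*379 + 231, so a_0 = 1.
  379 = 1*231 + 148, so a_1 = 1.
  231 = 1*148 + 83, so a_2 = 1.
  148 = 1*83 + 65, so a_3 = 1.
  83 = 1*65 + 18, so a_4 = 1.
  65 = 3*18 + 11, so a_5 = 3.
  18 = 1*11 + 7, so a_6 = 1.
  11 = 1*7 + 4, so a_7 = 1.
  7 = 1*4 + 3, so a_8 = 1.
  4 = 1*3 + 1, so a_9 = 1.
  3 = 3*1 + 0, so a_10 = 3.
so x = [1; 1, 1, 1, 1, 3, 1, 1, 1, 1, 3].
Convergents (p_i = a_i*p_{i-1} + p_{i-2}, q_i = a_i*q_{i-1} + q_{i-2} with p_{-2}=0, p_{-1}=1, q_{-2}=1, q_{-1}=0), until the denominator exceeds 40:
  i=0: a_0=1, p_0 = 1*1 + 0 = 1, q_0 = 1*0 + 1 = 1.
  i=1: a_1=1, p_1 = 1*1 + 1 = 2, q_1 = 1*1 + 0 = 1.
  i=2: a_2=1, p_2 = 1*2 + 1 = 3, q_2 = 1*1 + 1 = 2.
  i=3: a_3=1, p_3 = 1*3 + 2 = 5, q_3 = 1*2 + 1 = 3.
  i=4: a_4=1, p_4 = 1*5 + 3 = 8, q_4 = 1*3 + 2 = 5.
  i=5: a_5=3, p_5 = 3*8 + 5 = 29, q_5 = 3*5 + 3 = 18.
  i=6: a_6=1, p_6 = 1*29 + 8 = 37, q_6 = 1*18 + 5 = 23.
  i=7: a_7=1, p_7 = 1*37 + 29 = 66, q_7 = 1*23 + 18 = 41.
q_7 = 41 > 40, so the last convergent with denominator <= 40 is p_6/q_6 = 37/23.
The closest fraction with denominator <= 40 is either p_6/q_6 or the intermediate fraction (k*p_6 + p_5)/(k*q_6 + q_5) with the largest k >= 1 whose denominator stays <= 40; these approach x as k grows, and every other convergent or intermediate fraction in range is farther away.
Largest k: floor((40 - q_5)/q_6) = floor((40 - 18)/23) = 0.
Since k = 0, no intermediate fraction beyond p_6/q_6 has denominator <= 40, so the convergent 37/23 is the closest (its error is |610*23 - 37*379|/(379*23) = 7/8717).

37/23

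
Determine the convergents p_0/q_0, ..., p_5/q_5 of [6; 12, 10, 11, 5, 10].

6/1, 73/12, 736/121, 8169/1343, 41581/6836, 423979/69703

Using the convergent recurrence p_i = a_i*p_{i-1} + p_{i-2}, q_i = a_i*q_{i-1} + q_{i-2} with p_{-2}=0, p_{-1}=1, q_{-2}=1, q_{-1}=0:
  i=0: a_0=6, p_0 = 6*1 + 0 = 6, q_0 = 6*0 + 1 = 1.
  i=1: a_1=12, p_1 = 12*6 + 1 = 73, q_1 = 12*1 + 0 = 12.
  i=2: a_2=10, p_2 = 10*73 + 6 = 736, q_2 = 10*12 + 1 = 121.
  i=3: a_3=11, p_3 = 11*736 + 73 = 8169, q_3 = 11*121 + 12 = 1343.
  i=4: a_4=5, p_4 = 5*8169 + 736 = 41581, q_4 = 5*1343 + 121 = 6836.
  i=5: a_5=10, p_5 = 10*41581 + 8169 = 423979, q_5 = 10*6836 + 1343 = 69703.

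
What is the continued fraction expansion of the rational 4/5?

Run the Euclidean algorithm on 4 and 5; the successive quotients are the partial quotients a_0, a_1, ... (each step inverts the fractional part left over by the previous one):
  4 = 0*5 + 4, so a_0 = 0.
  5 = 1*4 + 1, so a_1 = 1.
  4 = 4*1 + 0, so a_2 = 4.
The remainder reaches 0 after 3 divisions, so the expansion has 3 partial quotients, read off in order.

[0; 1, 4]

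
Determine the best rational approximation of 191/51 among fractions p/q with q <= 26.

Expand x = 191/51 as a continued fraction with the Euclidean algorithm:
  191 = 3*51 + 38, so a_0 = 3.
  51 = 1*38 + 13, so a_1 = 1.
  38 = 2*13 + 12, so a_2 = 2.
  13 = 1*12 + 1, so a_3 = 1.
  12 = 12*1 + 0, so a_4 = 12.
so x = [3; 1, 2, 1, 12].
Convergents (p_i = a_i*p_{i-1} + p_{i-2}, q_i = a_i*q_{i-1} + q_{i-2} with p_{-2}=0, p_{-1}=1, q_{-2}=1, q_{-1}=0), until the denominator exceeds 26:
  i=0: a_0=3, p_0 = 3*1 + 0 = 3, q_0 = 3*0 + 1 = 1.
  i=1: a_1=1, p_1 = 1*3 + 1 = 4, q_1 = 1*1 + 0 = 1.
  i=2: a_2=2, p_2 = 2*4 + 3 = 11, q_2 = 2*1 + 1 = 3.
  i=3: a_3=1, p_3 = 1*11 + 4 = 15, q_3 = 1*3 + 1 = 4.
  i=4: a_4=12, p_4 = 12*15 + 11 = 191, q_4 = 12*4 + 3 = 51.
q_4 = 51 > 26, so the last convergent with denominator <= 26 is p_3/q_3 = 15/4.
The closest fraction with denominator <= 26 is either p_3/q_3 or the intermediate fraction (k*p_3 + p_2)/(k*q_3 + q_2) with the largest k >= 1 whose denominator stays <= 26; these approach x as k grows, and every other convergent or intermediate fraction in range is farther away.
Largest k: floor((26 - q_2)/q_3) = floor((26 - 3)/4) = 5.
That gives (5*15 + 11)/(5*4 + 3) = 86/23.
Compare the errors: |x - 15/4| = |191*4 - 15*51|/(51*4) = 1/204, and |x - 86/23| = |191*23 - 86*51|/(51*23) = 7/1173.
Cross-multiplying, 1*1173 = 1173 < 1428 = 7*204, so 1/204 is smaller: the convergent 15/4 is closer to x than 86/23.

15/4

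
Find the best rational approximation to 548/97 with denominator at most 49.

113/20

Expand x = 548/97 as a continued fraction with the Euclidean algorithm:
  548 = 5*97 + 63, so a_0 = 5.
  97 = 1*63 + 34, so a_1 = 1.
  63 = 1*34 + 29, so a_2 = 1.
  34 = 1*29 + 5, so a_3 = 1.
  29 = 5*5 + 4, so a_4 = 5.
  5 = 1*4 + 1, so a_5 = 1.
  4 = 4*1 + 0, so a_6 = 4.
so x = [5; 1, 1, 1, 5, 1, 4].
Convergents (p_i = a_i*p_{i-1} + p_{i-2}, q_i = a_i*q_{i-1} + q_{i-2} with p_{-2}=0, p_{-1}=1, q_{-2}=1, q_{-1}=0), until the denominator exceeds 49:
  i=0: a_0=5, p_0 = 5*1 + 0 = 5, q_0 = 5*0 + 1 = 1.
  i=1: a_1=1, p_1 = 1*5 + 1 = 6, q_1 = 1*1 + 0 = 1.
  i=2: a_2=1, p_2 = 1*6 + 5 = 11, q_2 = 1*1 + 1 = 2.
  i=3: a_3=1, p_3 = 1*11 + 6 = 17, q_3 = 1*2 + 1 = 3.
  i=4: a_4=5, p_4 = 5*17 + 11 = 96, q_4 = 5*3 + 2 = 17.
  i=5: a_5=1, p_5 = 1*96 + 17 = 113, q_5 = 1*17 + 3 = 20.
  i=6: a_6=4, p_6 = 4*113 + 96 = 548, q_6 = 4*20 + 17 = 97.
q_6 = 97 > 49, so the last convergent with denominator <= 49 is p_5/q_5 = 113/20.
The closest fraction with denominator <= 49 is either p_5/q_5 or the intermediate fraction (k*p_5 + p_4)/(k*q_5 + q_4) with the largest k >= 1 whose denominator stays <= 49; these approach x as k grows, and every other convergent or intermediate fraction in range is farther away.
Largest k: floor((49 - q_4)/q_5) = floor((49 - 17)/20) = 1.
That gives (1*113 + 96)/(1*20 + 17) = 209/37.
Compare the errors: |x - 113/20| = |548*20 - 113*97|/(97*20) = 1/1940, and |x - 209/37| = |548*37 - 209*97|/(97*37) = 3/3589.
Cross-multiplying, 1*3589 = 3589 < 5820 = 3*1940, so 1/1940 is smaller: the convergent 113/20 is closer to x than 209/37.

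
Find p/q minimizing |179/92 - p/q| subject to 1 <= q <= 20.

35/18

Expand x = 179/92 as a continued fraction with the Euclidean algorithm:
  179 = 1*92 + 87, so a_0 = 1.
  92 = 1*87 + 5, so a_1 = 1.
  87 = 17*5 + 2, so a_2 = 17.
  5 = 2*2 + 1, so a_3 = 2.
  2 = 2*1 + 0, so a_4 = 2.
so x = [1; 1, 17, 2, 2].
Convergents (p_i = a_i*p_{i-1} + p_{i-2}, q_i = a_i*q_{i-1} + q_{i-2} with p_{-2}=0, p_{-1}=1, q_{-2}=1, q_{-1}=0), until the denominator exceeds 20:
  i=0: a_0=1, p_0 = 1*1 + 0 = 1, q_0 = 1*0 + 1 = 1.
  i=1: a_1=1, p_1 = 1*1 + 1 = 2, q_1 = 1*1 + 0 = 1.
  i=2: a_2=17, p_2 = 17*2 + 1 = 35, q_2 = 17*1 + 1 = 18.
  i=3: a_3=2, p_3 = 2*35 + 2 = 72, q_3 = 2*18 + 1 = 37.
q_3 = 37 > 20, so the last convergent with denominator <= 20 is p_2/q_2 = 35/18.
The closest fraction with denominator <= 20 is either p_2/q_2 or the intermediate fraction (k*p_2 + p_1)/(k*q_2 + q_1) with the largest k >= 1 whose denominator stays <= 20; these approach x as k grows, and every other convergent or intermediate fraction in range is farther away.
Largest k: floor((20 - q_1)/q_2) = floor((20 - 1)/18) = 1.
That gives (1*35 + 2)/(1*18 + 1) = 37/19.
Compare the errors: |x - 35/18| = |179*18 - 35*92|/(92*18) = 2/1656, and |x - 37/19| = |179*19 - 37*92|/(92*19) = 3/1748.
Cross-multiplying, 2*1748 = 3496 < 4968 = 3*1656, so 2/1656 is smaller: the convergent 35/18 is closer to x than 37/19.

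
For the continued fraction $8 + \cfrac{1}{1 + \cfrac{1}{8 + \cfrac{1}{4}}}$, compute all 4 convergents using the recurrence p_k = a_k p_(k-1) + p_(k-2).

8/1, 9/1, 80/9, 329/37

Using the convergent recurrence p_i = a_i*p_{i-1} + p_{i-2}, q_i = a_i*q_{i-1} + q_{i-2} with p_{-2}=0, p_{-1}=1, q_{-2}=1, q_{-1}=0:
  i=0: a_0=8, p_0 = 8*1 + 0 = 8, q_0 = 8*0 + 1 = 1.
  i=1: a_1=1, p_1 = 1*8 + 1 = 9, q_1 = 1*1 + 0 = 1.
  i=2: a_2=8, p_2 = 8*9 + 8 = 80, q_2 = 8*1 + 1 = 9.
  i=3: a_3=4, p_3 = 4*80 + 9 = 329, q_3 = 4*9 + 1 = 37.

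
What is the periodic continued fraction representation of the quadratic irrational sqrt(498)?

[22; (3, 6, 22, 6, 3, 44)]

Write x_i = (sqrt(498) + m_i)/d_i with (m_0, d_0) = (0, 1). a_0 = floor(sqrt(498)) = 22, since 22^2 = 484 <= 498 < 529 = 23^2.
Iterate m_{i+1} = d_i*a_i - m_i, d_{i+1} = (498 - m_{i+1}^2)/d_i, a_{i+1} = floor((a_0 + m_{i+1})/d_{i+1}):
  m_1 = 1*22 - 0 = 22, d_1 = (498 - 22^2)/1 = 14/1 = 14, a_1 = floor((22 + 22)/14) = 3.
  m_2 = 14*3 - 22 = 20, d_2 = (498 - 20^2)/14 = 98/14 = 7, a_2 = floor((22 + 20)/7) = 6.
  m_3 = 7*6 - 20 = 22, d_3 = (498 - 22^2)/7 = 14/7 = 2, a_3 = floor((22 + 22)/2) = 22.
  m_4 = 2*22 - 22 = 22, d_4 = (498 - 22^2)/2 = 14/2 = 7, a_4 = floor((22 + 22)/7) = 6.
  m_5 = 7*6 - 22 = 20, d_5 = (498 - 20^2)/7 = 98/7 = 14, a_5 = floor((22 + 20)/14) = 3.
  m_6 = 14*3 - 20 = 22, d_6 = (498 - 22^2)/14 = 14/14 = 1, a_6 = floor((22 + 22)/1) = 44.
  m_7 = 1*44 - 22 = 22, d_7 = (498 - 22^2)/1 = 14/1 = 14: (m_7, d_7) = (m_1, d_1) = (22, 14), so from here the quotients repeat a_1, ..., a_6; the period length is 6.
Hence the expansion of sqrt(498) is a_0 = 22 followed by the repeating block 3, 6, 22, 6, 3, 44 (period 6).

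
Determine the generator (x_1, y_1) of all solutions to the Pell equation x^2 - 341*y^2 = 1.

First expand sqrt(341) as a continued fraction. With x_i = (sqrt(341) + m_i)/d_i and (m_0, d_0) = (0, 1): a_0 = floor(sqrt(341)) = 18, since 18^2 = 324 <= 341 < 361 = 19^2.
Iterate m_{i+1} = d_i*a_i - m_i, d_{i+1} = (341 - m_{i+1}^2)/d_i, a_{i+1} = floor((a_0 + m_{i+1})/d_{i+1}):
  m_1 = 1*18 - 0 = 18, d_1 = (341 - 18^2)/1 = 17/1 = 17, a_1 = floor((18 + 18)/17) = 2.
  m_2 = 17*2 - 18 = 16, d_2 = (341 - 16^2)/17 = 85/17 = 5, a_2 = floor((18 + 16)/5) = 6.
  m_3 = 5*6 - 16 = 14, d_3 = (341 - 14^2)/5 = 145/5 = 29, a_3 = floor((18 + 14)/29) = 1.
  m_4 = 29*1 - 14 = 15, d_4 = (341 - 15^2)/29 = 116/29 = 4, a_4 = floor((18 + 15)/4) = 8.
  m_5 = 4*8 - 15 = 17, d_5 = (341 - 17^2)/4 = 52/4 = 13, a_5 = floor((18 + 17)/13) = 2.
  m_6 = 13*2 - 17 = 9, d_6 = (341 - 9^2)/13 = 260/13 = 20, a_6 = floor((18 + 9)/20) = 1.
  m_7 = 20*1 - 9 = 11, d_7 = (341 - 11^2)/20 = 220/20 = 11, a_7 = floor((18 + 11)/11) = 2.
  m_8 = 11*2 - 11 = 11, d_8 = (341 - 11^2)/11 = 220/11 = 20, a_8 = floor((18 + 11)/20) = 1.
  m_9 = 20*1 - 11 = 9, d_9 = (341 - 9^2)/20 = 260/20 = 13, a_9 = floor((18 + 9)/13) = 2.
  m_10 = 13*2 - 9 = 17, d_10 = (341 - 17^2)/13 = 52/13 = 4, a_10 = floor((18 + 17)/4) = 8.
  m_11 = 4*8 - 17 = 15, d_11 = (341 - 15^2)/4 = 116/4 = 29, a_11 = floor((18 + 15)/29) = 1.
  m_12 = 29*1 - 15 = 14, d_12 = (341 - 14^2)/29 = 145/29 = 5, a_12 = floor((18 + 14)/5) = 6.
  m_13 = 5*6 - 14 = 16, d_13 = (341 - 16^2)/5 = 85/5 = 17, a_13 = floor((18 + 16)/17) = 2.
  m_14 = 17*2 - 16 = 18, d_14 = (341 - 18^2)/17 = 17/17 = 1, a_14 = floor((18 + 18)/1) = 36.
  m_15 = 1*36 - 18 = 18, d_15 = (341 - 18^2)/1 = 17/1 = 17: (m_15, d_15) = (m_1, d_1) = (18, 17), so from here the quotients repeat a_1, ..., a_14; the period length is 14.
So sqrt(341) = [18; (2, 6, 1, 8, 2, 1, 2, 1, 2, 8, 1, 6, 2, 36)] with period length k = 14.
k is even, so the fundamental solution of x^2 - 341y^2 = 1 is (p_{k-1}, q_{k-1}) = (p_13, q_13); compute convergents through index 13.
Convergents (p_i = a_i*p_{i-1} + p_{i-2}, q_i = a_i*q_{i-1} + q_{i-2} with p_{-2}=0, p_{-1}=1, q_{-2}=1, q_{-1}=0):
  i=0: a_0=18, p_0 = 18*1 + 0 = 18, q_0 = 18*0 + 1 = 1.
  i=1: a_1=2, p_1 = 2*18 + 1 = 37, q_1 = 2*1 + 0 = 2.
  i=2: a_2=6, p_2 = 6*37 + 18 = 240, q_2 = 6*2 + 1 = 13.
  i=3: a_3=1, p_3 = 1*240 + 37 = 277, q_3 = 1*13 + 2 = 15.
  i=4: a_4=8, p_4 = 8*277 + 240 = 2456, q_4 = 8*15 + 13 = 133.
  i=5: a_5=2, p_5 = 2*2456 + 277 = 5189, q_5 = 2*133 + 15 = 281.
  i=6: a_6=1, p_6 = 1*5189 + 2456 = 7645, q_6 = 1*281 + 133 = 414.
  i=7: a_7=2, p_7 = 2*7645 + 5189 = 20479, q_7 = 2*414 + 281 = 1109.
  i=8: a_8=1, p_8 = 1*20479 + 7645 = 28124, q_8 = 1*1109 + 414 = 1523.
  i=9: a_9=2, p_9 = 2*28124 + 20479 = 76727, q_9 = 2*1523 + 1109 = 4155.
  i=10: a_10=8, p_10 = 8*76727 + 28124 = 641940, q_10 = 8*4155 + 1523 = 34763.
  i=11: a_11=1, p_11 = 1*641940 + 76727 = 718667, q_11 = 1*34763 + 4155 = 38918.
  i=12: a_12=6, p_12 = 6*718667 + 641940 = 4953942, q_12 = 6*38918 + 34763 = 268271.
  i=13: a_13=2, p_13 = 2*4953942 + 718667 = 10626551, q_13 = 2*268271 + 38918 = 575460.
Check: 10626551^2 - 341*575460^2 = 112923586155601 - 112923586155600 = 1, so (x, y) = (10626551, 575460) solves the equation, and by the theorem it is the least positive solution.

(x, y) = (10626551, 575460)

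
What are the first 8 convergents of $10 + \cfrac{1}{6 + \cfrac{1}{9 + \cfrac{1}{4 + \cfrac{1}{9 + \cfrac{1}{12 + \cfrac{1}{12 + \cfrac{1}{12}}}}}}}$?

10/1, 61/6, 559/55, 2297/226, 21232/2089, 257081/25294, 3106204/305617, 37531529/3692698

Using the convergent recurrence p_i = a_i*p_{i-1} + p_{i-2}, q_i = a_i*q_{i-1} + q_{i-2} with p_{-2}=0, p_{-1}=1, q_{-2}=1, q_{-1}=0:
  i=0: a_0=10, p_0 = 10*1 + 0 = 10, q_0 = 10*0 + 1 = 1.
  i=1: a_1=6, p_1 = 6*10 + 1 = 61, q_1 = 6*1 + 0 = 6.
  i=2: a_2=9, p_2 = 9*61 + 10 = 559, q_2 = 9*6 + 1 = 55.
  i=3: a_3=4, p_3 = 4*559 + 61 = 2297, q_3 = 4*55 + 6 = 226.
  i=4: a_4=9, p_4 = 9*2297 + 559 = 21232, q_4 = 9*226 + 55 = 2089.
  i=5: a_5=12, p_5 = 12*21232 + 2297 = 257081, q_5 = 12*2089 + 226 = 25294.
  i=6: a_6=12, p_6 = 12*257081 + 21232 = 3106204, q_6 = 12*25294 + 2089 = 305617.
  i=7: a_7=12, p_7 = 12*3106204 + 257081 = 37531529, q_7 = 12*305617 + 25294 = 3692698.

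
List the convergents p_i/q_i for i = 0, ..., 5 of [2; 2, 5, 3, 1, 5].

2/1, 5/2, 27/11, 86/35, 113/46, 651/265

Using the convergent recurrence p_i = a_i*p_{i-1} + p_{i-2}, q_i = a_i*q_{i-1} + q_{i-2} with p_{-2}=0, p_{-1}=1, q_{-2}=1, q_{-1}=0:
  i=0: a_0=2, p_0 = 2*1 + 0 = 2, q_0 = 2*0 + 1 = 1.
  i=1: a_1=2, p_1 = 2*2 + 1 = 5, q_1 = 2*1 + 0 = 2.
  i=2: a_2=5, p_2 = 5*5 + 2 = 27, q_2 = 5*2 + 1 = 11.
  i=3: a_3=3, p_3 = 3*27 + 5 = 86, q_3 = 3*11 + 2 = 35.
  i=4: a_4=1, p_4 = 1*86 + 27 = 113, q_4 = 1*35 + 11 = 46.
  i=5: a_5=5, p_5 = 5*113 + 86 = 651, q_5 = 5*46 + 35 = 265.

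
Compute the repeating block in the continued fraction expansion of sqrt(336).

[18; (3, 36)]

Write x_i = (sqrt(336) + m_i)/d_i with (m_0, d_0) = (0, 1). a_0 = floor(sqrt(336)) = 18, since 18^2 = 324 <= 336 < 361 = 19^2.
Iterate m_{i+1} = d_i*a_i - m_i, d_{i+1} = (336 - m_{i+1}^2)/d_i, a_{i+1} = floor((a_0 + m_{i+1})/d_{i+1}):
  m_1 = 1*18 - 0 = 18, d_1 = (336 - 18^2)/1 = 12/1 = 12, a_1 = floor((18 + 18)/12) = 3.
  m_2 = 12*3 - 18 = 18, d_2 = (336 - 18^2)/12 = 12/12 = 1, a_2 = floor((18 + 18)/1) = 36.
  m_3 = 1*36 - 18 = 18, d_3 = (336 - 18^2)/1 = 12/1 = 12: (m_3, d_3) = (m_1, d_1) = (18, 12), so from here the quotients repeat a_1, a_2; the period length is 2.
Hence the expansion of sqrt(336) is a_0 = 18 followed by the repeating block 3, 36 (period 2).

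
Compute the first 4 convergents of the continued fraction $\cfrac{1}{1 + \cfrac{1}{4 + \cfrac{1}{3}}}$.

Using the convergent recurrence p_i = a_i*p_{i-1} + p_{i-2}, q_i = a_i*q_{i-1} + q_{i-2} with p_{-2}=0, p_{-1}=1, q_{-2}=1, q_{-1}=0:
  i=0: a_0=0, p_0 = 0*1 + 0 = 0, q_0 = 0*0 + 1 = 1.
  i=1: a_1=1, p_1 = 1*0 + 1 = 1, q_1 = 1*1 + 0 = 1.
  i=2: a_2=4, p_2 = 4*1 + 0 = 4, q_2 = 4*1 + 1 = 5.
  i=3: a_3=3, p_3 = 3*4 + 1 = 13, q_3 = 3*5 + 1 = 16.

0/1, 1/1, 4/5, 13/16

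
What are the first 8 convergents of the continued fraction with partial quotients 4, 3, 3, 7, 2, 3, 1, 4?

4/1, 13/3, 43/10, 314/73, 671/156, 2327/541, 2998/697, 14319/3329

Using the convergent recurrence p_i = a_i*p_{i-1} + p_{i-2}, q_i = a_i*q_{i-1} + q_{i-2} with p_{-2}=0, p_{-1}=1, q_{-2}=1, q_{-1}=0:
  i=0: a_0=4, p_0 = 4*1 + 0 = 4, q_0 = 4*0 + 1 = 1.
  i=1: a_1=3, p_1 = 3*4 + 1 = 13, q_1 = 3*1 + 0 = 3.
  i=2: a_2=3, p_2 = 3*13 + 4 = 43, q_2 = 3*3 + 1 = 10.
  i=3: a_3=7, p_3 = 7*43 + 13 = 314, q_3 = 7*10 + 3 = 73.
  i=4: a_4=2, p_4 = 2*314 + 43 = 671, q_4 = 2*73 + 10 = 156.
  i=5: a_5=3, p_5 = 3*671 + 314 = 2327, q_5 = 3*156 + 73 = 541.
  i=6: a_6=1, p_6 = 1*2327 + 671 = 2998, q_6 = 1*541 + 156 = 697.
  i=7: a_7=4, p_7 = 4*2998 + 2327 = 14319, q_7 = 4*697 + 541 = 3329.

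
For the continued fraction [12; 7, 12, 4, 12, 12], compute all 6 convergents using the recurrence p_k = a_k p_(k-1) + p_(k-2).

Using the convergent recurrence p_i = a_i*p_{i-1} + p_{i-2}, q_i = a_i*q_{i-1} + q_{i-2} with p_{-2}=0, p_{-1}=1, q_{-2}=1, q_{-1}=0:
  i=0: a_0=12, p_0 = 12*1 + 0 = 12, q_0 = 12*0 + 1 = 1.
  i=1: a_1=7, p_1 = 7*12 + 1 = 85, q_1 = 7*1 + 0 = 7.
  i=2: a_2=12, p_2 = 12*85 + 12 = 1032, q_2 = 12*7 + 1 = 85.
  i=3: a_3=4, p_3 = 4*1032 + 85 = 4213, q_3 = 4*85 + 7 = 347.
  i=4: a_4=12, p_4 = 12*4213 + 1032 = 51588, q_4 = 12*347 + 85 = 4249.
  i=5: a_5=12, p_5 = 12*51588 + 4213 = 623269, q_5 = 12*4249 + 347 = 51335.

12/1, 85/7, 1032/85, 4213/347, 51588/4249, 623269/51335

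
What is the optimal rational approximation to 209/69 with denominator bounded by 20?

61/20

Expand x = 209/69 as a continued fraction with the Euclidean algorithm:
  209 = 3*69 + 2, so a_0 = 3.
  69 = 34*2 + 1, so a_1 = 34.
  2 = 2*1 + 0, so a_2 = 2.
so x = [3; 34, 2].
Convergents (p_i = a_i*p_{i-1} + p_{i-2}, q_i = a_i*q_{i-1} + q_{i-2} with p_{-2}=0, p_{-1}=1, q_{-2}=1, q_{-1}=0), until the denominator exceeds 20:
  i=0: a_0=3, p_0 = 3*1 + 0 = 3, q_0 = 3*0 + 1 = 1.
  i=1: a_1=34, p_1 = 34*3 + 1 = 103, q_1 = 34*1 + 0 = 34.
q_1 = 34 > 20, so the last convergent with denominator <= 20 is p_0/q_0 = 3/1.
The closest fraction with denominator <= 20 is either p_0/q_0 or the intermediate fraction (k*p_0 + p_{-1})/(k*q_0 + q_{-1}) with the largest k >= 1 whose denominator stays <= 20; these approach x as k grows, and every other convergent or intermediate fraction in range is farther away.
Largest k: floor((20 - q_{-1})/q_0) = floor((20 - 0)/1) = 20 (using the seeds p_{-1} = 1, q_{-1} = 0).
That gives (20*3 + 1)/(20*1 + 0) = 61/20.
Compare the errors: |x - 3/1| = |209*1 - 3*69|/(69*1) = 2/69, and |x - 61/20| = |209*20 - 61*69|/(69*20) = 29/1380.
Cross-multiplying, 29*69 = 2001 < 2760 = 2*1380, so 29/1380 is smaller: the intermediate fraction 61/20 is closer to x than 3/1.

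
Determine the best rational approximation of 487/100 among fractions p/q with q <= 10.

39/8

Expand x = 487/100 as a continued fraction with the Euclidean algorithm:
  487 = 4*100 + 87, so a_0 = 4.
  100 = 1*87 + 13, so a_1 = 1.
  87 = 6*13 + 9, so a_2 = 6.
  13 = 1*9 + 4, so a_3 = 1.
  9 = 2*4 + 1, so a_4 = 2.
  4 = 4*1 + 0, so a_5 = 4.
so x = [4; 1, 6, 1, 2, 4].
Convergents (p_i = a_i*p_{i-1} + p_{i-2}, q_i = a_i*q_{i-1} + q_{i-2} with p_{-2}=0, p_{-1}=1, q_{-2}=1, q_{-1}=0), until the denominator exceeds 10:
  i=0: a_0=4, p_0 = 4*1 + 0 = 4, q_0 = 4*0 + 1 = 1.
  i=1: a_1=1, p_1 = 1*4 + 1 = 5, q_1 = 1*1 + 0 = 1.
  i=2: a_2=6, p_2 = 6*5 + 4 = 34, q_2 = 6*1 + 1 = 7.
  i=3: a_3=1, p_3 = 1*34 + 5 = 39, q_3 = 1*7 + 1 = 8.
  i=4: a_4=2, p_4 = 2*39 + 34 = 112, q_4 = 2*8 + 7 = 23.
q_4 = 23 > 10, so the last convergent with denominator <= 10 is p_3/q_3 = 39/8.
The closest fraction with denominator <= 10 is either p_3/q_3 or the intermediate fraction (k*p_3 + p_2)/(k*q_3 + q_2) with the largest k >= 1 whose denominator stays <= 10; these approach x as k grows, and every other convergent or intermediate fraction in range is farther away.
Largest k: floor((10 - q_2)/q_3) = floor((10 - 7)/8) = 0.
Since k = 0, no intermediate fraction beyond p_3/q_3 has denominator <= 10, so the convergent 39/8 is the closest (its error is |487*8 - 39*100|/(100*8) = 4/800).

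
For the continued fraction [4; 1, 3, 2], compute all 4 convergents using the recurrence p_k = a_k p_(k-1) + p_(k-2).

Using the convergent recurrence p_i = a_i*p_{i-1} + p_{i-2}, q_i = a_i*q_{i-1} + q_{i-2} with p_{-2}=0, p_{-1}=1, q_{-2}=1, q_{-1}=0:
  i=0: a_0=4, p_0 = 4*1 + 0 = 4, q_0 = 4*0 + 1 = 1.
  i=1: a_1=1, p_1 = 1*4 + 1 = 5, q_1 = 1*1 + 0 = 1.
  i=2: a_2=3, p_2 = 3*5 + 4 = 19, q_2 = 3*1 + 1 = 4.
  i=3: a_3=2, p_3 = 2*19 + 5 = 43, q_3 = 2*4 + 1 = 9.

4/1, 5/1, 19/4, 43/9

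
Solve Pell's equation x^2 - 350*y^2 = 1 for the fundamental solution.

(x, y) = (449, 24)

First expand sqrt(350) as a continued fraction. With x_i = (sqrt(350) + m_i)/d_i and (m_0, d_0) = (0, 1): a_0 = floor(sqrt(350)) = 18, since 18^2 = 324 <= 350 < 361 = 19^2.
Iterate m_{i+1} = d_i*a_i - m_i, d_{i+1} = (350 - m_{i+1}^2)/d_i, a_{i+1} = floor((a_0 + m_{i+1})/d_{i+1}):
  m_1 = 1*18 - 0 = 18, d_1 = (350 - 18^2)/1 = 26/1 = 26, a_1 = floor((18 + 18)/26) = 1.
  m_2 = 26*1 - 18 = 8, d_2 = (350 - 8^2)/26 = 286/26 = 11, a_2 = floor((18 + 8)/11) = 2.
  m_3 = 11*2 - 8 = 14, d_3 = (350 - 14^2)/11 = 154/11 = 14, a_3 = floor((18 + 14)/14) = 2.
  m_4 = 14*2 - 14 = 14, d_4 = (350 - 14^2)/14 = 154/14 = 11, a_4 = floor((18 + 14)/11) = 2.
  m_5 = 11*2 - 14 = 8, d_5 = (350 - 8^2)/11 = 286/11 = 26, a_5 = floor((18 + 8)/26) = 1.
  m_6 = 26*1 - 8 = 18, d_6 = (350 - 18^2)/26 = 26/26 = 1, a_6 = floor((18 + 18)/1) = 36.
  m_7 = 1*36 - 18 = 18, d_7 = (350 - 18^2)/1 = 26/1 = 26: (m_7, d_7) = (m_1, d_1) = (18, 26), so from here the quotients repeat a_1, ..., a_6; the period length is 6.
So sqrt(350) = [18; (1, 2, 2, 2, 1, 36)] with period length k = 6.
k is even, so the fundamental solution of x^2 - 350y^2 = 1 is (p_{k-1}, q_{k-1}) = (p_5, q_5); compute convergents through index 5.
Convergents (p_i = a_i*p_{i-1} + p_{i-2}, q_i = a_i*q_{i-1} + q_{i-2} with p_{-2}=0, p_{-1}=1, q_{-2}=1, q_{-1}=0):
  i=0: a_0=18, p_0 = 18*1 + 0 = 18, q_0 = 18*0 + 1 = 1.
  i=1: a_1=1, p_1 = 1*18 + 1 = 19, q_1 = 1*1 + 0 = 1.
  i=2: a_2=2, p_2 = 2*19 + 18 = 56, q_2 = 2*1 + 1 = 3.
  i=3: a_3=2, p_3 = 2*56 + 19 = 131, q_3 = 2*3 + 1 = 7.
  i=4: a_4=2, p_4 = 2*131 + 56 = 318, q_4 = 2*7 + 3 = 17.
  i=5: a_5=1, p_5 = 1*318 + 131 = 449, q_5 = 1*17 + 7 = 24.
Check: 449^2 - 350*24^2 = 201601 - 201600 = 1, so (x, y) = (449, 24) solves the equation, and by the theorem it is the least positive solution.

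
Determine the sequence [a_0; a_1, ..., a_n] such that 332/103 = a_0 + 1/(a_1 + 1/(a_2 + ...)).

Run the Euclidean algorithm on 332 and 103; the successive quotients are the partial quotients a_0, a_1, ... (each step inverts the fractional part left over by the previous one):
  332 = 3*103 + 23, so a_0 = 3.
  103 = 4*23 + 11, so a_1 = 4.
  23 = 2*11 + 1, so a_2 = 2.
  11 = 11*1 + 0, so a_3 = 11.
The remainder reaches 0 after 4 divisions, so the expansion has 4 partial quotients, read off in order.

[3; 4, 2, 11]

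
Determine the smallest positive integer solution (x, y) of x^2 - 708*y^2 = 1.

First expand sqrt(708) as a continued fraction. With x_i = (sqrt(708) + m_i)/d_i and (m_0, d_0) = (0, 1): a_0 = floor(sqrt(708)) = 26, since 26^2 = 676 <= 708 < 729 = 27^2.
Iterate m_{i+1} = d_i*a_i - m_i, d_{i+1} = (708 - m_{i+1}^2)/d_i, a_{i+1} = floor((a_0 + m_{i+1})/d_{i+1}):
  m_1 = 1*26 - 0 = 26, d_1 = (708 - 26^2)/1 = 32/1 = 32, a_1 = floor((26 + 26)/32) = 1.
  m_2 = 32*1 - 26 = 6, d_2 = (708 - 6^2)/32 = 672/32 = 21, a_2 = floor((26 + 6)/21) = 1.
  m_3 = 21*1 - 6 = 15, d_3 = (708 - 15^2)/21 = 483/21 = 23, a_3 = floor((26 + 15)/23) = 1.
  m_4 = 23*1 - 15 = 8, d_4 = (708 - 8^2)/23 = 644/23 = 28, a_4 = floor((26 + 8)/28) = 1.
  m_5 = 28*1 - 8 = 20, d_5 = (708 - 20^2)/28 = 308/28 = 11, a_5 = floor((26 + 20)/11) = 4.
  m_6 = 11*4 - 20 = 24, d_6 = (708 - 24^2)/11 = 132/11 = 12, a_6 = floor((26 + 24)/12) = 4.
  m_7 = 12*4 - 24 = 24, d_7 = (708 - 24^2)/12 = 132/12 = 11, a_7 = floor((26 + 24)/11) = 4.
  m_8 = 11*4 - 24 = 20, d_8 = (708 - 20^2)/11 = 308/11 = 28, a_8 = floor((26 + 20)/28) = 1.
  m_9 = 28*1 - 20 = 8, d_9 = (708 - 8^2)/28 = 644/28 = 23, a_9 = floor((26 + 8)/23) = 1.
  m_10 = 23*1 - 8 = 15, d_10 = (708 - 15^2)/23 = 483/23 = 21, a_10 = floor((26 + 15)/21) = 1.
  m_11 = 21*1 - 15 = 6, d_11 = (708 - 6^2)/21 = 672/21 = 32, a_11 = floor((26 + 6)/32) = 1.
  m_12 = 32*1 - 6 = 26, d_12 = (708 - 26^2)/32 = 32/32 = 1, a_12 = floor((26 + 26)/1) = 52.
  m_13 = 1*52 - 26 = 26, d_13 = (708 - 26^2)/1 = 32/1 = 32: (m_13, d_13) = (m_1, d_1) = (26, 32), so from here the quotients repeat a_1, ..., a_12; the period length is 12.
So sqrt(708) = [26; (1, 1, 1, 1, 4, 4, 4, 1, 1, 1, 1, 52)] with period length k = 12.
k is even, so the fundamental solution of x^2 - 708y^2 = 1 is (p_{k-1}, q_{k-1}) = (p_11, q_11); compute convergents through index 11.
Convergents (p_i = a_i*p_{i-1} + p_{i-2}, q_i = a_i*q_{i-1} + q_{i-2} with p_{-2}=0, p_{-1}=1, q_{-2}=1, q_{-1}=0):
  i=0: a_0=26, p_0 = 26*1 + 0 = 26, q_0 = 26*0 + 1 = 1.
  i=1: a_1=1, p_1 = 1*26 + 1 = 27, q_1 = 1*1 + 0 = 1.
  i=2: a_2=1, p_2 = 1*27 + 26 = 53, q_2 = 1*1 + 1 = 2.
  i=3: a_3=1, p_3 = 1*53 + 27 = 80, q_3 = 1*2 + 1 = 3.
  i=4: a_4=1, p_4 = 1*80 + 53 = 133, q_4 = 1*3 + 2 = 5.
  i=5: a_5=4, p_5 = 4*133 + 80 = 612, q_5 = 4*5 + 3 = 23.
  i=6: a_6=4, p_6 = 4*612 + 133 = 2581, q_6 = 4*23 + 5 = 97.
  i=7: a_7=4, p_7 = 4*2581 + 612 = 10936, q_7 = 4*97 + 23 = 411.
  i=8: a_8=1, p_8 = 1*10936 + 2581 = 13517, q_8 = 1*411 + 97 = 508.
  i=9: a_9=1, p_9 = 1*13517 + 10936 = 24453, q_9 = 1*508 + 411 = 919.
  i=10: a_10=1, p_10 = 1*24453 + 13517 = 37970, q_10 = 1*919 + 508 = 1427.
  i=11: a_11=1, p_11 = 1*37970 + 24453 = 62423, q_11 = 1*1427 + 919 = 2346.
Check: 62423^2 - 708*2346^2 = 3896630929 - 3896630928 = 1, so (x, y) = (62423, 2346) solves the equation, and by the theorem it is the least positive solution.

(x, y) = (62423, 2346)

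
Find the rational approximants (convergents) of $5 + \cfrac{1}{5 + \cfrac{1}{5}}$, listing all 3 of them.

5/1, 26/5, 135/26

Using the convergent recurrence p_i = a_i*p_{i-1} + p_{i-2}, q_i = a_i*q_{i-1} + q_{i-2} with p_{-2}=0, p_{-1}=1, q_{-2}=1, q_{-1}=0:
  i=0: a_0=5, p_0 = 5*1 + 0 = 5, q_0 = 5*0 + 1 = 1.
  i=1: a_1=5, p_1 = 5*5 + 1 = 26, q_1 = 5*1 + 0 = 5.
  i=2: a_2=5, p_2 = 5*26 + 5 = 135, q_2 = 5*5 + 1 = 26.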